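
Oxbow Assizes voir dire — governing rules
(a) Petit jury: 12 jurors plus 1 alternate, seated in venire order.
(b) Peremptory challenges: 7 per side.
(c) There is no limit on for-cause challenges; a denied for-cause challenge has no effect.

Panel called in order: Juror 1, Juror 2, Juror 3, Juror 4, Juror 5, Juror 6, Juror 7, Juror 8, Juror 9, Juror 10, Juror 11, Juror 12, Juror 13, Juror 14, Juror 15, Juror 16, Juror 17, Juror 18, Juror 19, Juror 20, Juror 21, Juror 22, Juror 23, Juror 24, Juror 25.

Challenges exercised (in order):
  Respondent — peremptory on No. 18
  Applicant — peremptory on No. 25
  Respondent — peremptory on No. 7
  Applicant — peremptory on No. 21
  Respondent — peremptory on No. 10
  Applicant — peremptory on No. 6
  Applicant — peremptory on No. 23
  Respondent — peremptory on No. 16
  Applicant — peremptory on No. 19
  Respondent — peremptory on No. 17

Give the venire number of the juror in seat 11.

Removed: #6, #7, #10, #16, #17, #18, #19, #21, #23, #25.
Seating in order: seats 1–12 → #1, #2, #3, #4, #5, #8, #9, #11, #12, #13, #14, #15; alternates → #20.
So seat 11 is #14.

14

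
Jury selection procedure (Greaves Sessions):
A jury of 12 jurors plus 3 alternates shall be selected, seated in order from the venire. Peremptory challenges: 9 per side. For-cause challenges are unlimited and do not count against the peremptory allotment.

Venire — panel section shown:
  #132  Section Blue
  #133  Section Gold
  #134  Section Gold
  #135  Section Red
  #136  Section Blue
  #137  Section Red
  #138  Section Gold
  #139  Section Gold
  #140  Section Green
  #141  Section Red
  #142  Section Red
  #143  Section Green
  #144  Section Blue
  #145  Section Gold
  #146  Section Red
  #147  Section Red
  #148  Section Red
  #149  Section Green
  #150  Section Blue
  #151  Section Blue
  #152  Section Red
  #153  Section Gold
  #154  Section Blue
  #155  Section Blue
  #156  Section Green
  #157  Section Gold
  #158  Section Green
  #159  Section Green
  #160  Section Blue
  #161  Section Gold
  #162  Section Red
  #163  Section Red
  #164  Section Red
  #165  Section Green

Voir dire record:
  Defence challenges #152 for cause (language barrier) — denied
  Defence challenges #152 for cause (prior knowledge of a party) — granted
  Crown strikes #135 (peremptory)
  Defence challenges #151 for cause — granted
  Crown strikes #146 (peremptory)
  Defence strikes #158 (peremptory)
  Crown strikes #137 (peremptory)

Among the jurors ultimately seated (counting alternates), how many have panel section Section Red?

4

Removed: #135, #137, #146, #151, #152, #158.
Seated (15 incl. alternates): #132, #133, #134, #136, #138, #139, #140, #141, #142, #143, #144, #145, #147, #148, #149.
Of those, in Section Red: #141, #142, #147, #148 → 4.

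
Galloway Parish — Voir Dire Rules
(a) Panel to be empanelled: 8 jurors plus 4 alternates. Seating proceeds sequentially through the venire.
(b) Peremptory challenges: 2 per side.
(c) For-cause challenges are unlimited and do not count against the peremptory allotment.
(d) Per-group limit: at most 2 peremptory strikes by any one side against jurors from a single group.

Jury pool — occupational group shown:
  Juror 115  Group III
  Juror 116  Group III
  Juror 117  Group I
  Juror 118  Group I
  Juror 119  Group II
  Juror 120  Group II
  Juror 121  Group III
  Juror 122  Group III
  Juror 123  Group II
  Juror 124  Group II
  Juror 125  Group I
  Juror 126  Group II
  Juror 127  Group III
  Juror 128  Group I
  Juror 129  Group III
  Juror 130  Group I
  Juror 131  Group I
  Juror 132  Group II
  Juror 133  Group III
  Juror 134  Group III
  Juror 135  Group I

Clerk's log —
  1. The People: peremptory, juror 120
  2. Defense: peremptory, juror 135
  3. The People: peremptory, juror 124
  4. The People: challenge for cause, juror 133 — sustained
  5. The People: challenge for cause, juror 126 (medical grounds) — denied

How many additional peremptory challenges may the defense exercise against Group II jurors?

1

Defense peremptories so far: #135 — 1 of 2 used, 1 left overall.
Against Group II: none yet — per-group cap 2 leaves 2.
Binding limit: min(1, 2) = 1.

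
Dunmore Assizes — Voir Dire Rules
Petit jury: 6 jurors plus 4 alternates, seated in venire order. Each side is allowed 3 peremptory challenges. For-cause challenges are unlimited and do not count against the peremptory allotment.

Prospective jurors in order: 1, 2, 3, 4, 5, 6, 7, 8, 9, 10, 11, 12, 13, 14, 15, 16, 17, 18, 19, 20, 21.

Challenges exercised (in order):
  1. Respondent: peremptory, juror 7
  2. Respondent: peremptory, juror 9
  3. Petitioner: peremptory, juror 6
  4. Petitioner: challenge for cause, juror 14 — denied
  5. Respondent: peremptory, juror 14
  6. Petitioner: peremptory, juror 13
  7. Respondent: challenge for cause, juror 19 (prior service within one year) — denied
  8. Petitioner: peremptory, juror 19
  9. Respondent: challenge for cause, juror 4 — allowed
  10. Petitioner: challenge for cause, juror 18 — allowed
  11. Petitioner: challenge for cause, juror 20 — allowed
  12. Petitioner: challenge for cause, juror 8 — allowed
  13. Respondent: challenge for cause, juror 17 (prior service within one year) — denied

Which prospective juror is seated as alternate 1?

Removed: #4, #6, #7, #8, #9, #13, #14, #18, #19, #20. (#17 stays — for-cause denied.)
Filling seats in venire order through position 7: #1, #2, #3, #5, #10, #11, #12.
So alternate 1 is #12.

12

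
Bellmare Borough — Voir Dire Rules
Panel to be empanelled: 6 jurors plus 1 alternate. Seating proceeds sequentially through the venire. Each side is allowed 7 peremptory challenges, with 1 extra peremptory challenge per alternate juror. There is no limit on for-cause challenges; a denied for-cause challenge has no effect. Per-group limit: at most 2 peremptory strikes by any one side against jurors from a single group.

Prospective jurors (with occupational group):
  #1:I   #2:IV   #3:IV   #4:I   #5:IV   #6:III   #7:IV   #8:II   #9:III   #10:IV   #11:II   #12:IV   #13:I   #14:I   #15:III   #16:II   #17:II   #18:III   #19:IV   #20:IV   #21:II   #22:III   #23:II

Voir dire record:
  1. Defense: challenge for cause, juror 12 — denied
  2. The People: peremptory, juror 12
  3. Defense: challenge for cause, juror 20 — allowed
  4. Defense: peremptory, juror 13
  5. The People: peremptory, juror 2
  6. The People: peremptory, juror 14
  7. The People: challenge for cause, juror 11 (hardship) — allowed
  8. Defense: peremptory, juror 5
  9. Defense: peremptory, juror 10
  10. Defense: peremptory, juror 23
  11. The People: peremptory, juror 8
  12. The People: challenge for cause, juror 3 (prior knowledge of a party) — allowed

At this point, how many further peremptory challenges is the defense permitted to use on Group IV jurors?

0

Defense peremptories so far: #13, #5, #10, #23 — 4 of 8 used, 4 left overall.
Against Group IV: #5, #10 — 2 used; per-group cap 2 leaves 0.
Binding limit: min(4, 0) = 0.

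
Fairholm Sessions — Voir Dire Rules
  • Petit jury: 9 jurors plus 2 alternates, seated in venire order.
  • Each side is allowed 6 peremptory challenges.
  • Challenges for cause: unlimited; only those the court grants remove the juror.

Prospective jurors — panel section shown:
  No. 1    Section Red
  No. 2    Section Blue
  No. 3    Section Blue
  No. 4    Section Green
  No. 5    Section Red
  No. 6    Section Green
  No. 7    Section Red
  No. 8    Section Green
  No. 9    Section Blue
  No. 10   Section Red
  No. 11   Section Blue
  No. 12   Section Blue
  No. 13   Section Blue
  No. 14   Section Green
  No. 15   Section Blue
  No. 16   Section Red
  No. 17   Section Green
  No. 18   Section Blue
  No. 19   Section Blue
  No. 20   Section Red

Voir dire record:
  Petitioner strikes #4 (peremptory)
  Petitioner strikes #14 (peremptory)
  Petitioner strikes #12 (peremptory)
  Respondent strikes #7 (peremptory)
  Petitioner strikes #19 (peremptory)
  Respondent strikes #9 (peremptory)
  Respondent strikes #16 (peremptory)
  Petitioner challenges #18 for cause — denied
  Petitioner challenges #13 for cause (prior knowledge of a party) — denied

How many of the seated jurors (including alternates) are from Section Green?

Removed: #4, #7, #9, #12, #14, #16, #19.
Seated (11 incl. alternates): #1, #2, #3, #5, #6, #8, #10, #11, #13, #15, #17.
Of those, in Section Green: #6, #8, #17 → 3.

3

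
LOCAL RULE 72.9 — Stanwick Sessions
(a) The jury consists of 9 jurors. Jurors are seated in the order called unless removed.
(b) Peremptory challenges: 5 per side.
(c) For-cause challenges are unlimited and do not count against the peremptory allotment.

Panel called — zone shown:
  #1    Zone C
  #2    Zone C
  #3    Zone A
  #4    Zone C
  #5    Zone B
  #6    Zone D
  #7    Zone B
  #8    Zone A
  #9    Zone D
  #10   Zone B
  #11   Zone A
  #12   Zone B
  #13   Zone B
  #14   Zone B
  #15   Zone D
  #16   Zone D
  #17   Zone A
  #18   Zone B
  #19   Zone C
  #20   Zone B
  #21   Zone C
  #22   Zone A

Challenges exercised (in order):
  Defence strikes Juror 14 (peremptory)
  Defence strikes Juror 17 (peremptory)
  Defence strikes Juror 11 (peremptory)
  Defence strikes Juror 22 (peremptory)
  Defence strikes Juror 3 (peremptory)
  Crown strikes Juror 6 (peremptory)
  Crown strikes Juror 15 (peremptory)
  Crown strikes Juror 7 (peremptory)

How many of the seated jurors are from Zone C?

Removed: #3, #6, #7, #11, #14, #15, #17, #22.
Seated jurors 1–9: #1, #2, #4, #5, #8, #9, #10, #12, #13.
Of those, in Zone C: #1, #2, #4 → 3.

3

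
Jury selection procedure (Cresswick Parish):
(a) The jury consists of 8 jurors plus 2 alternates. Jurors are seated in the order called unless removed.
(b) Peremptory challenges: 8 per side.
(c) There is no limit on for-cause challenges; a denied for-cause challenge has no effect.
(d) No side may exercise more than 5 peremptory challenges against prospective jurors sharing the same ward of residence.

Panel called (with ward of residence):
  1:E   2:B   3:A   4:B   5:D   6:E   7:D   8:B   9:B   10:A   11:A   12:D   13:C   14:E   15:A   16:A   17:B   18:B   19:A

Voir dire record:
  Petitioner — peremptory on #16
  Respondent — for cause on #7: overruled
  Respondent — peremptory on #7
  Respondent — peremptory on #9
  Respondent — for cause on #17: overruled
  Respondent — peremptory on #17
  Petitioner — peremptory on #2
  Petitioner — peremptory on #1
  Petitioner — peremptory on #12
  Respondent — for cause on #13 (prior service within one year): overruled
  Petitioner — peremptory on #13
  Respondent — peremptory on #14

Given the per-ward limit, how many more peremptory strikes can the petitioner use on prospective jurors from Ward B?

3

Petitioner peremptories so far: #16, #2, #1, #12, #13 — 5 of 8 used, 3 left overall.
Against Ward B: #2 — 1 used; per-ward cap 5 leaves 4.
Binding limit: min(3, 4) = 3.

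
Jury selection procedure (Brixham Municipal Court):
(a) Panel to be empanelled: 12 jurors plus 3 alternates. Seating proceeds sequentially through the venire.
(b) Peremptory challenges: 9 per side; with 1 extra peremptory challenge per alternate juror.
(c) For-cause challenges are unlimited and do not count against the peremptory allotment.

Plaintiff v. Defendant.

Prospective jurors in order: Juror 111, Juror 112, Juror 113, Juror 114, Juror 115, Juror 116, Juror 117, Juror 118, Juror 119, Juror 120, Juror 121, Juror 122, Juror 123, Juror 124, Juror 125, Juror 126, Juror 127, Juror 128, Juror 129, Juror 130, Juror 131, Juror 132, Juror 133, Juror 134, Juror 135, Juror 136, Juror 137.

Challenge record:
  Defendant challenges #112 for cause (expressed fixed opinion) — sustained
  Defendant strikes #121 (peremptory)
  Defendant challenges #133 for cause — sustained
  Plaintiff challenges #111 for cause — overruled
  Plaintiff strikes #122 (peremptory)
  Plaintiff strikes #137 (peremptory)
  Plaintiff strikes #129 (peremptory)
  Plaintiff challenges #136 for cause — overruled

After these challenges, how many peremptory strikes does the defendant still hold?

Defendant allotment: 9 base + 1 × 3 alternates = 12.
Defendant peremptories used: #121 — 1 (for-cause on #112, #133 don't count).
Remaining: 12 − 1 = 11.

11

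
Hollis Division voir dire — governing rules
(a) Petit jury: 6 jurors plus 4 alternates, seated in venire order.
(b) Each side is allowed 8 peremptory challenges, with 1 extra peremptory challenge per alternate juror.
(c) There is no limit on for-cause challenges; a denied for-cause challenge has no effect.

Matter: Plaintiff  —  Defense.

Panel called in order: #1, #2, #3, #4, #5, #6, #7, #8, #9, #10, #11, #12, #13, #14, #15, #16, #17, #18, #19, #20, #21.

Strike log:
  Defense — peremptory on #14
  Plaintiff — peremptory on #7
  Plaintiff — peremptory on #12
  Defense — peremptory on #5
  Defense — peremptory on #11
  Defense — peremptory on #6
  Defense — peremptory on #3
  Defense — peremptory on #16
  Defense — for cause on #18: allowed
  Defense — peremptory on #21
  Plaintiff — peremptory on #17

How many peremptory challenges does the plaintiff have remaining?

Plaintiff allotment: 8 base + 1 × 4 alternates = 12.
Plaintiff peremptories used: #7, #12, #17 — 3.
Remaining: 12 − 3 = 9.

9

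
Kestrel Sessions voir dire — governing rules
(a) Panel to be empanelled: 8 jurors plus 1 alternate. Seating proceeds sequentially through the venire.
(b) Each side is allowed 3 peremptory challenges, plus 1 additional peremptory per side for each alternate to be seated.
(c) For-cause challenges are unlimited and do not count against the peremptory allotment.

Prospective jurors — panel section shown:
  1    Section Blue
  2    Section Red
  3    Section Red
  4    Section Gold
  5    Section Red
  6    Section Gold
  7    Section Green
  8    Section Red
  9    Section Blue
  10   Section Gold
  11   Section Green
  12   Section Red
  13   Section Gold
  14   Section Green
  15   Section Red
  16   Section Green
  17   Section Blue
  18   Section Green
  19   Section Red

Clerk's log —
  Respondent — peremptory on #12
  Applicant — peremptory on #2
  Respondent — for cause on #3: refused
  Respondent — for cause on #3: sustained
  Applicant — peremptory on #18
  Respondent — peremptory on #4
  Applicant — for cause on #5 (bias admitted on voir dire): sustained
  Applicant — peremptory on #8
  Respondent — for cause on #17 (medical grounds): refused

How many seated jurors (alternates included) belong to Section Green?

Removed: #2, #3, #4, #5, #8, #12, #18.
Seated (9 incl. alternates): #1, #6, #7, #9, #10, #11, #13, #14, #15.
Of those, in Section Green: #7, #11, #14 → 3.

3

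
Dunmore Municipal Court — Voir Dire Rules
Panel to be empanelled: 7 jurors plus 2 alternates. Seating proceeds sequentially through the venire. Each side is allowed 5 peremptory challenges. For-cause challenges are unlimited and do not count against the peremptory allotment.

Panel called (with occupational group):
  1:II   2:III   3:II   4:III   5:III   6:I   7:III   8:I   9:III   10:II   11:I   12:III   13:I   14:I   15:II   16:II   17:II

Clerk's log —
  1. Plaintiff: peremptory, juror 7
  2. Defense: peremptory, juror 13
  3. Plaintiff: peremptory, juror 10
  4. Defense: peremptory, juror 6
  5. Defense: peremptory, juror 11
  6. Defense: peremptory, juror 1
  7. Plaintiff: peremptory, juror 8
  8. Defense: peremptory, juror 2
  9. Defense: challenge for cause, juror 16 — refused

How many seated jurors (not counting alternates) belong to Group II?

2

Removed: #1, #2, #6, #7, #8, #10, #11, #13.
Seated jurors 1–7: #3, #4, #5, #9, #12, #14, #15 (alternates #16, #17 not counted).
Of those, in Group II: #3, #15 → 2.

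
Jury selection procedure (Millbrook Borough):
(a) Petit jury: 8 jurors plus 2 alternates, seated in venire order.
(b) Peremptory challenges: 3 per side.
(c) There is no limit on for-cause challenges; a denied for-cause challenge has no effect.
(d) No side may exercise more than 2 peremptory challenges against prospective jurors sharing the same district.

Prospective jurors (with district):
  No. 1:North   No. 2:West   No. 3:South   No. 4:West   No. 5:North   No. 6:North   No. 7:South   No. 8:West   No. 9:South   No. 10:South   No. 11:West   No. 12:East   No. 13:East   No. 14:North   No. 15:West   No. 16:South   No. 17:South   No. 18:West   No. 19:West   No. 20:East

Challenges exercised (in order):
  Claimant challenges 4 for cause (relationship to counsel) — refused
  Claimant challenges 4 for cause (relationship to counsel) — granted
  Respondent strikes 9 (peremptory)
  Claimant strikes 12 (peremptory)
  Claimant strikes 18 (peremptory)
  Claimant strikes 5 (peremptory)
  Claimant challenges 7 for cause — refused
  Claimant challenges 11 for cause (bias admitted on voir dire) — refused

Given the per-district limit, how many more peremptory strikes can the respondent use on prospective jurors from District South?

Respondent peremptories so far: #9 — 1 of 3 used, 2 left overall.
Against District South: #9 — 1 used; per-district cap 2 leaves 1.
Binding limit: min(2, 1) = 1.

1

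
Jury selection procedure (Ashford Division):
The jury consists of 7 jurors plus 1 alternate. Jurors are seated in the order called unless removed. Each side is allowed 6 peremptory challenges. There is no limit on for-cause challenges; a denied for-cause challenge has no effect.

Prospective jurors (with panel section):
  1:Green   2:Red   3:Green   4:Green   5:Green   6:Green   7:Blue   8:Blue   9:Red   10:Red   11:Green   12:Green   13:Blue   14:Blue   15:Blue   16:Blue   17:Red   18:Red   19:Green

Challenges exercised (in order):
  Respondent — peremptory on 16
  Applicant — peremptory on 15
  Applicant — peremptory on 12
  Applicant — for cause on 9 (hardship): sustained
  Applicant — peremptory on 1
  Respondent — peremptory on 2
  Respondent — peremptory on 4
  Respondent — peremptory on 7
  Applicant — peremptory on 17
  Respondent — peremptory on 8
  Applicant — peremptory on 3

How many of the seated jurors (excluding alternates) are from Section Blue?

2

Removed: #1, #2, #3, #4, #7, #8, #9, #12, #15, #16, #17.
Seated jurors 1–7: #5, #6, #10, #11, #13, #14, #18 (alternates #19 not counted).
Of those, in Section Blue: #13, #14 → 2.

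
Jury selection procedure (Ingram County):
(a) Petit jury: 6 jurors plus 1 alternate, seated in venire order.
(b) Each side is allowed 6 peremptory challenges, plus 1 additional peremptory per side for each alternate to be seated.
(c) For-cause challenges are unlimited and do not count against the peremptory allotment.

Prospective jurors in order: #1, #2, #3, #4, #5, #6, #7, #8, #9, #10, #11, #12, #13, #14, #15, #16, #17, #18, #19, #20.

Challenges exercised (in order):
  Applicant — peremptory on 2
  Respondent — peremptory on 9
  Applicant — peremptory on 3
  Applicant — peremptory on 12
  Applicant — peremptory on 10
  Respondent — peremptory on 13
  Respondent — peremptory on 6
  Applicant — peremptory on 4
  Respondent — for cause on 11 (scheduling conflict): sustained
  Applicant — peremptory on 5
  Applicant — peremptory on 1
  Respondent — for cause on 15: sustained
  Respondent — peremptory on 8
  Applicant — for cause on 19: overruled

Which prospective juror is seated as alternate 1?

Removed: #1, #2, #3, #4, #5, #6, #8, #9, #10, #11, #12, #13, #15. (#19 stays — for-cause denied.)
Seating in order: seats 1–6 → #7, #14, #16, #17, #18, #19; alternates → #20.
So alternate 1 is #20.

20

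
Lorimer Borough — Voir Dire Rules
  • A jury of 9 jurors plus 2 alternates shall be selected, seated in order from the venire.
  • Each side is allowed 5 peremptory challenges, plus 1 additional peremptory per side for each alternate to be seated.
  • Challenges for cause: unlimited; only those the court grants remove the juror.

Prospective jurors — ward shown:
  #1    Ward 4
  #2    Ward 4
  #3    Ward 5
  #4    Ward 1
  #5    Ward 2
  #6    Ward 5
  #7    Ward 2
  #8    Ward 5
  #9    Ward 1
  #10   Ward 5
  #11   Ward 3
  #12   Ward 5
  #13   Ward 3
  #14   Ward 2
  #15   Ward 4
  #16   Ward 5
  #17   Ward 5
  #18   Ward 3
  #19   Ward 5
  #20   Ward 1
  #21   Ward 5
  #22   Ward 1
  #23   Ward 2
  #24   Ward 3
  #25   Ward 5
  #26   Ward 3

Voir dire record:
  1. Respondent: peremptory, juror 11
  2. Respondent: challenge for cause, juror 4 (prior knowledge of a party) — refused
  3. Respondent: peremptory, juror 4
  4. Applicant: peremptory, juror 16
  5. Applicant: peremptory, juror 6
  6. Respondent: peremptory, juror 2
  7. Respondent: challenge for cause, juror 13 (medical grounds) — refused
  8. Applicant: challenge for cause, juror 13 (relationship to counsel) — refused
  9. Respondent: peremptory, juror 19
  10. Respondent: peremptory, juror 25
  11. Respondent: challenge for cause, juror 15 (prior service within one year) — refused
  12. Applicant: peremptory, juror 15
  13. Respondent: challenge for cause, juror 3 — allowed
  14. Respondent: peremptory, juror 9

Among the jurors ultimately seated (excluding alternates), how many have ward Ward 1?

Removed: #2, #3, #4, #6, #9, #11, #15, #16, #19, #25.
Seated jurors 1–9: #1, #5, #7, #8, #10, #12, #13, #14, #17 (alternates #18, #20 not counted).
None of those are in Ward 1 → 0.

0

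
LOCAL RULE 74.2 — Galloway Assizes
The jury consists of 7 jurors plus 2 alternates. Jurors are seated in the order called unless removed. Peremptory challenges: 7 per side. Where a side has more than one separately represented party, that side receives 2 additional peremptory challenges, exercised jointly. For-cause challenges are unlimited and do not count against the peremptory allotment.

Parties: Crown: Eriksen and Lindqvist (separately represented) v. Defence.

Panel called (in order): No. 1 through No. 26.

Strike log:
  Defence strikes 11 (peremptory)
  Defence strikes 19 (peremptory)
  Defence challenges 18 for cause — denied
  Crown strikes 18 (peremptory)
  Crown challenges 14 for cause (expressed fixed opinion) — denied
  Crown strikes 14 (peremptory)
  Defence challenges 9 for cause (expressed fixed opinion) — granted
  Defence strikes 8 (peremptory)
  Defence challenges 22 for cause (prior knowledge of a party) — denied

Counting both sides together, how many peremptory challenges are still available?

11

Crown allotment: 7 base + 2 multi-party = 9. Defence allotment: 7.
Crown peremptories used: #18, #14 — 2 (the for-cause on #14 doesn't count).
Defence peremptories used: #11, #19, #8 — 3 (for-cause on #18, #9, #22 don't count).
Remaining: (9 − 2) + (7 − 3) = 11.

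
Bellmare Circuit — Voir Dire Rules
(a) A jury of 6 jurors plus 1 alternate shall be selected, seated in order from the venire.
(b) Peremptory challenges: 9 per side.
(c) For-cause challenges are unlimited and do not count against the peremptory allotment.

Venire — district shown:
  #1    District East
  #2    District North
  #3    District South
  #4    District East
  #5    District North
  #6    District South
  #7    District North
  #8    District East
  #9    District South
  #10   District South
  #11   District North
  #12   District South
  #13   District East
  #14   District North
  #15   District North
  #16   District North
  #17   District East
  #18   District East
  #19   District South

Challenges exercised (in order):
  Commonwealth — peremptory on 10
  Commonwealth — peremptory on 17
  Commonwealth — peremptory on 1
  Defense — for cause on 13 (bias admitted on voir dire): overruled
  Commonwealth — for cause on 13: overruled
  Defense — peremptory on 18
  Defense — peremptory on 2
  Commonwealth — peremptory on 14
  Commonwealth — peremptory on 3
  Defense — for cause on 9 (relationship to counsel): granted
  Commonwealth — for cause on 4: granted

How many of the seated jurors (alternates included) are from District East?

Removed: #1, #2, #3, #4, #9, #10, #14, #17, #18.
Seated (7 incl. alternates): #5, #6, #7, #8, #11, #12, #13.
Of those, in District East: #8, #13 → 2.

2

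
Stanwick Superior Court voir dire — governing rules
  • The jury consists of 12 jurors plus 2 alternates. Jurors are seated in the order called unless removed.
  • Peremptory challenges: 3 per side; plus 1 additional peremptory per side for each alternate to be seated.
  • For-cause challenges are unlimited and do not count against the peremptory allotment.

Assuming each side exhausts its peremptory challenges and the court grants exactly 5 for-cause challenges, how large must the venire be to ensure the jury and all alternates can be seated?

29

Seats to fill: 12 + 2 alternates = 14.
Peremptories: 3 + 1×2 = 5 per side × 2 sides = 10.
For-cause removals: 5.
Minimum venire: 14 + 10 + 5 = 29.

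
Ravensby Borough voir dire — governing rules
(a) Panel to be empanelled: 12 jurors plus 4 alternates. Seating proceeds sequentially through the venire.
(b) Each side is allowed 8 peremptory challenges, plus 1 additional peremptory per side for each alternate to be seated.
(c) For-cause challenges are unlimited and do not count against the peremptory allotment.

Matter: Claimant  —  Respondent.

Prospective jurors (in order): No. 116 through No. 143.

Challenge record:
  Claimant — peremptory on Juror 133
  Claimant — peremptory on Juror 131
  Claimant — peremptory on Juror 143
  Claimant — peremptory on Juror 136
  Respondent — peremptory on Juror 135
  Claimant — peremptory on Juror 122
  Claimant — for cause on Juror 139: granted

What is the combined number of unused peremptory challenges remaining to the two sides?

Claimant allotment: 8 base + 1 × 4 alternates = 12. Respondent allotment: 8 base + 1 × 4 alternates = 12.
Claimant peremptories used: #133, #131, #143, #136, #122 — 5 (the for-cause on #139 doesn't count).
Respondent peremptories used: #135 — 1.
Remaining: (12 − 5) + (12 − 1) = 18.

18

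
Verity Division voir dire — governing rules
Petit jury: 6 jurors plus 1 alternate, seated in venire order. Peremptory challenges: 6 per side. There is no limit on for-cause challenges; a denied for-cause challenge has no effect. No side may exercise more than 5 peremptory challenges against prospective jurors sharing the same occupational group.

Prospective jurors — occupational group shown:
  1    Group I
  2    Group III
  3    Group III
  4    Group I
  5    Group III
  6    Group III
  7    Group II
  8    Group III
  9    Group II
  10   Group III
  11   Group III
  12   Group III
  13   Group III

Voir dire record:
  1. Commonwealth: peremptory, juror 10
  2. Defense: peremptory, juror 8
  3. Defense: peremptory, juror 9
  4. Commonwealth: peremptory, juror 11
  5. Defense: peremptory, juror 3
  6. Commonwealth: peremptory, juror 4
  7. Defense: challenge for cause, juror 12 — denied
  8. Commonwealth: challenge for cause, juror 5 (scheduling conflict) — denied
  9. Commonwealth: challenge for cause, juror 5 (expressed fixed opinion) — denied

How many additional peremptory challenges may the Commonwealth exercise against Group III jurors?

3

Commonwealth peremptories so far: #10, #11, #4 — 3 of 6 used, 3 left overall.
Against Group III: #10, #11 — 2 used; per-group cap 5 leaves 3.
Binding limit: min(3, 3) = 3.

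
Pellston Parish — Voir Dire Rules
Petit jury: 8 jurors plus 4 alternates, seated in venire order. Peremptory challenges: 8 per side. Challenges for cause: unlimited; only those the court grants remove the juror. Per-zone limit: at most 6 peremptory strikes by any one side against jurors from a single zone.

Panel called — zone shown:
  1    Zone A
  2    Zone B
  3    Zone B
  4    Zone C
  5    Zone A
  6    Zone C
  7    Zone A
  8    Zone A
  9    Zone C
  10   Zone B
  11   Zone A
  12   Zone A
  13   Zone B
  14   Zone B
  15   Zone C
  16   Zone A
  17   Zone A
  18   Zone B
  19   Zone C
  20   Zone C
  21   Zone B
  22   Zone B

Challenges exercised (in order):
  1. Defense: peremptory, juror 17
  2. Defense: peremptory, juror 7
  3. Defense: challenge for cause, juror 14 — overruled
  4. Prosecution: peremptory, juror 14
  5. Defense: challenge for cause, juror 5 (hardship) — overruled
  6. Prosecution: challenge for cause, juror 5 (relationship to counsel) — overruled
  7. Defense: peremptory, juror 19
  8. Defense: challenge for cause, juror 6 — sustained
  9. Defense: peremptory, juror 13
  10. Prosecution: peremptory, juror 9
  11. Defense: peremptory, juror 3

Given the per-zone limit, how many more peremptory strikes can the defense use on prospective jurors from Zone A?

3

Defense peremptories so far: #17, #7, #19, #13, #3 — 5 of 8 used, 3 left overall.
Against Zone A: #17, #7 — 2 used; per-zone cap 6 leaves 4.
Binding limit: min(3, 4) = 3.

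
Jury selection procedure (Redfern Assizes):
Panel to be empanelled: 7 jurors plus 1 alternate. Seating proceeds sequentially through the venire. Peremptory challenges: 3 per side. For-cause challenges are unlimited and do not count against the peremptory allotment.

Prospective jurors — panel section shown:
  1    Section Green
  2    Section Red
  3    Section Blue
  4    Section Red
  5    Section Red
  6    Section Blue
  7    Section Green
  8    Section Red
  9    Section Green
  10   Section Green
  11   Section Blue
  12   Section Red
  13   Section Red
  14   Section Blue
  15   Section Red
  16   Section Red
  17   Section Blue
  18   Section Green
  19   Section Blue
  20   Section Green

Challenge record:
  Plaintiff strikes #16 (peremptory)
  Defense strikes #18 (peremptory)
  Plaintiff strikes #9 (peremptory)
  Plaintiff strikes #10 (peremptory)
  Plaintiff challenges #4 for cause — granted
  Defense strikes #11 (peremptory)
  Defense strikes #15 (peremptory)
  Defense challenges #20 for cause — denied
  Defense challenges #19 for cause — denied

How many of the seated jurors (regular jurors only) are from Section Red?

3

Removed: #4, #9, #10, #11, #15, #16, #18.
Seated jurors 1–7: #1, #2, #3, #5, #6, #7, #8 (alternates #12 not counted).
Of those, in Section Red: #2, #5, #8 → 3.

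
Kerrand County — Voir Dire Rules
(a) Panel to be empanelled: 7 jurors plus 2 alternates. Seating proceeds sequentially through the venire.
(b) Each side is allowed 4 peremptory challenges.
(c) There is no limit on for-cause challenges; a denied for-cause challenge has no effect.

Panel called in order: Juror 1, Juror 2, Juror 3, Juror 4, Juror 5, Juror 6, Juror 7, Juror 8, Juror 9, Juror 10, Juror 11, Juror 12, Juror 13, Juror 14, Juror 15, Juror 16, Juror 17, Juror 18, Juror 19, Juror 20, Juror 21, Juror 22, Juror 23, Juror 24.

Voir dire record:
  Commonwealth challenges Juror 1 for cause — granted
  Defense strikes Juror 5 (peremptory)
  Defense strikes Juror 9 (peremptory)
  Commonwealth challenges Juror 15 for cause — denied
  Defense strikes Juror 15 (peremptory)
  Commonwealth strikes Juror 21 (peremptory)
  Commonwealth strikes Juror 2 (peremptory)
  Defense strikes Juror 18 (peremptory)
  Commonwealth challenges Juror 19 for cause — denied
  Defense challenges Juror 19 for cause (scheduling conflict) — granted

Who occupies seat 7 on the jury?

11

Removed: #1, #2, #5, #9, #15, #18, #19, #21.
Seating in order: seats 1–7 → #3, #4, #6, #7, #8, #10, #11; alternates → #12, #13.
So seat 7 is #11.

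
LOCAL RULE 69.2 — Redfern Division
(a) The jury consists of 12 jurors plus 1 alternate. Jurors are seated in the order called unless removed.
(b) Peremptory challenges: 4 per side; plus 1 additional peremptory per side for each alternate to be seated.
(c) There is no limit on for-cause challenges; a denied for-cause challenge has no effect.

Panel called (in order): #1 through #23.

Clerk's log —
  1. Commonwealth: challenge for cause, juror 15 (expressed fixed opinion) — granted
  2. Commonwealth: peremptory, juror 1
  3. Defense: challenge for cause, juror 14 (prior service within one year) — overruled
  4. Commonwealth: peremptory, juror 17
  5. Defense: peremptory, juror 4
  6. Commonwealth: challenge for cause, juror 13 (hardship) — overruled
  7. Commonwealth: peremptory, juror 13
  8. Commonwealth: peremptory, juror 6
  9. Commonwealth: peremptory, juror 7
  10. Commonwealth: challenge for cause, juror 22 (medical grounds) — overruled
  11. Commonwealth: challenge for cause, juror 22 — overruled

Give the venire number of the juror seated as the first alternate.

Removed: #1, #4, #6, #7, #13, #15, #17. (#14, #22 stay — for-cause denied.)
Seating in order: seats 1–12 → #2, #3, #5, #8, #9, #10, #11, #12, #14, #16, #18, #19; alternates → #20.
So alternate 1 is #20.

20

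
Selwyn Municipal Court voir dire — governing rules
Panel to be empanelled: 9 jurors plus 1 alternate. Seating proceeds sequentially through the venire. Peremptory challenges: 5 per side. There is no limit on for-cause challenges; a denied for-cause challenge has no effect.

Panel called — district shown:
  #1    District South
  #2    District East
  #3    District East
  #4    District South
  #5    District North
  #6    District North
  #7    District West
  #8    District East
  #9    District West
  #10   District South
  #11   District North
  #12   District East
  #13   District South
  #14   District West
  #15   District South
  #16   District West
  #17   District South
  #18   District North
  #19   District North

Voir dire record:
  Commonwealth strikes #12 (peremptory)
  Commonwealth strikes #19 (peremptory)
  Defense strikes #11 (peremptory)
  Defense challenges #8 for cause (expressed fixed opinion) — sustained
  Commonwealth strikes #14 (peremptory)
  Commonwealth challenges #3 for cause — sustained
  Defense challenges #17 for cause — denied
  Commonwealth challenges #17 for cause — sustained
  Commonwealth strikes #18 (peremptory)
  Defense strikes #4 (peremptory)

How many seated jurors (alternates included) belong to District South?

4

Removed: #3, #4, #8, #11, #12, #14, #17, #18, #19.
Seated (10 incl. alternates): #1, #2, #5, #6, #7, #9, #10, #13, #15, #16.
Of those, in District South: #1, #10, #13, #15 → 4.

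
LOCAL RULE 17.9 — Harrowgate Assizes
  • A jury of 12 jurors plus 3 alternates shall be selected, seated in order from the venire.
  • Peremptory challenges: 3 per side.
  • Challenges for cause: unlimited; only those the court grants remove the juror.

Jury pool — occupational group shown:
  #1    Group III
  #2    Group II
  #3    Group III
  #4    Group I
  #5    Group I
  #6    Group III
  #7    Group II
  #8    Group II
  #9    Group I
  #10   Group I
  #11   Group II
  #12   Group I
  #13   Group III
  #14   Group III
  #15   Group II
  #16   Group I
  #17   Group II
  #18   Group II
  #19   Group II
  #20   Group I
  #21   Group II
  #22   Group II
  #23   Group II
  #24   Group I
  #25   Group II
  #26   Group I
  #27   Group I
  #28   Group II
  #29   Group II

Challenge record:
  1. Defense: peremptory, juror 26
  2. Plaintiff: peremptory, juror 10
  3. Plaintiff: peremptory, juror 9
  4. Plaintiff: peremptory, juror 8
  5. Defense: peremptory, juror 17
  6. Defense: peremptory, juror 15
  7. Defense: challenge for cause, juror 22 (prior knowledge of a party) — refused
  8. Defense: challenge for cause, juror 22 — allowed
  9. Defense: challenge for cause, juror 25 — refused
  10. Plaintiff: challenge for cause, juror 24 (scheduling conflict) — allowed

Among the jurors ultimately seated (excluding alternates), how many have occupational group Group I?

Removed: #8, #9, #10, #15, #17, #22, #24, #26.
Seated jurors 1–12: #1, #2, #3, #4, #5, #6, #7, #11, #12, #13, #14, #16 (alternates #18, #19, #20 not counted).
Of those, in Group I: #4, #5, #12, #16 → 4.

4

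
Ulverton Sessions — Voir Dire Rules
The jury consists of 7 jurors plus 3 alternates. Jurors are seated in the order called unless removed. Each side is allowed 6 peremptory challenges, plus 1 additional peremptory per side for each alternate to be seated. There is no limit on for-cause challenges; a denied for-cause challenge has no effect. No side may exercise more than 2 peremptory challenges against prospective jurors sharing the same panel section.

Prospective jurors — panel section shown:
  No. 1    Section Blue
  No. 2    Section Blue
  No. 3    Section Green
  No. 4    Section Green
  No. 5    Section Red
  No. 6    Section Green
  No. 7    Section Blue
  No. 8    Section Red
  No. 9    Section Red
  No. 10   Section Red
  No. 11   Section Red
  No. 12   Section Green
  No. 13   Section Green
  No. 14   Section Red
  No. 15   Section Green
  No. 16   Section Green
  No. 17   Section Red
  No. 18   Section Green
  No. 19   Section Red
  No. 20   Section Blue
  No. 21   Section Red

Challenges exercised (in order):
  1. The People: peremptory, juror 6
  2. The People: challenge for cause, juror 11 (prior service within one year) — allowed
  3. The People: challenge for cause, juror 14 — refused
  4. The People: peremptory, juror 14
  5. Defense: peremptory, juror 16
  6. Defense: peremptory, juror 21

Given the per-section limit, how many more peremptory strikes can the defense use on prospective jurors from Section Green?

1

Defense peremptories so far: #16, #21 — 2 of 9 used, 7 left overall.
Against Section Green: #16 — 1 used; per-section cap 2 leaves 1.
Binding limit: min(7, 1) = 1.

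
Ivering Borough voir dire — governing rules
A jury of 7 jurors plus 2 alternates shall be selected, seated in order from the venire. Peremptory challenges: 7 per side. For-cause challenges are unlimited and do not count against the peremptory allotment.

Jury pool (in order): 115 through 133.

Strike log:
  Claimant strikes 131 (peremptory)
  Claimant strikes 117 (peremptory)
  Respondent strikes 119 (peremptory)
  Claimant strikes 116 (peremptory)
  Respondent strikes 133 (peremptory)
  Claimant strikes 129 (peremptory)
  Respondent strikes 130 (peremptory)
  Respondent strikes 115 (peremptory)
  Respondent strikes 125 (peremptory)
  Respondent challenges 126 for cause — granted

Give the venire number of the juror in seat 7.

127

Removed: #115, #116, #117, #119, #125, #126, #129, #130, #131, #133.
Seating in order: seats 1–7 → #118, #120, #121, #122, #123, #124, #127; alternates → #128, #132.
So seat 7 is #127.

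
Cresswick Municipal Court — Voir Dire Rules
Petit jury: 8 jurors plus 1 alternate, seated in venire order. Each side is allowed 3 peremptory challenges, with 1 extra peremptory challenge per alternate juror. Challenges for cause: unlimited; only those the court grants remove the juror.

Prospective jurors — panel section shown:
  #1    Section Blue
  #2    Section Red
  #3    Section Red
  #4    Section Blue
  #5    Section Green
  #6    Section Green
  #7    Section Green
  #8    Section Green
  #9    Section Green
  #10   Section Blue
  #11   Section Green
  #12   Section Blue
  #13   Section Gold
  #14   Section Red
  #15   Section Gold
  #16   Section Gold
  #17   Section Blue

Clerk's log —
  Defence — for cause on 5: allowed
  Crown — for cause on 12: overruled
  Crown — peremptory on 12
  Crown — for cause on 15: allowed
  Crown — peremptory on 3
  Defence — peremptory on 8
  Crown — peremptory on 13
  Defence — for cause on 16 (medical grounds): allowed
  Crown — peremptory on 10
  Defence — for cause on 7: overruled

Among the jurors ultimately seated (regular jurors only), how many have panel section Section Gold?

0

Removed: #3, #5, #8, #10, #12, #13, #15, #16.
Seated jurors 1–8: #1, #2, #4, #6, #7, #9, #11, #14 (alternates #17 not counted).
None of those are in Section Gold → 0.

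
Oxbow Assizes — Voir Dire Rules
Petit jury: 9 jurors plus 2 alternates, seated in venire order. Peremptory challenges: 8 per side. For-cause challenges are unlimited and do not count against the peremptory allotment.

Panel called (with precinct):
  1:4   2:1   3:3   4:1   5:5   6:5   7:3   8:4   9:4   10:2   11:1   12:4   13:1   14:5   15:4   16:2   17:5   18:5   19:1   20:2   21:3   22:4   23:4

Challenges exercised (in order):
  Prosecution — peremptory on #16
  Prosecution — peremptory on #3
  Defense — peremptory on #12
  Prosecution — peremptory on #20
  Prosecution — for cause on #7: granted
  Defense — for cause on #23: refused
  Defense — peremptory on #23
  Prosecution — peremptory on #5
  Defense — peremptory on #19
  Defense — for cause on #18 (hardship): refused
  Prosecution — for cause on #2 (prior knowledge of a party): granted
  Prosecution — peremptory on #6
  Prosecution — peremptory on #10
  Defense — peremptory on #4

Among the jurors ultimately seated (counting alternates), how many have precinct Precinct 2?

Removed: #2, #3, #4, #5, #6, #7, #10, #12, #16, #19, #20, #23.
Seated (11 incl. alternates): #1, #8, #9, #11, #13, #14, #15, #17, #18, #21, #22.
None of those are in Precinct 2 → 0.

0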